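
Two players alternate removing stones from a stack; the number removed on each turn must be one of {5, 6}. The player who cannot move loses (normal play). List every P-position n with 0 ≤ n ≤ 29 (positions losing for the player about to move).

0, 1, 2, 3, 4, 11, 12, 13, 14, 15, 22, 23, 24, 25, 26

n :  0  1  2  3  4  5  6  7  8  9 10 11 12 13 14 15 16 17 18 19 20 21 22 23 24 25 26 27 28 29
G :  0  0  0  0  0  1  1  1  1  1  2  0  0  0  0  0  1  1  1  1  1  2  0  0  0  0  0  1  1  1
P-positions are exactly the n with G(n) = 0.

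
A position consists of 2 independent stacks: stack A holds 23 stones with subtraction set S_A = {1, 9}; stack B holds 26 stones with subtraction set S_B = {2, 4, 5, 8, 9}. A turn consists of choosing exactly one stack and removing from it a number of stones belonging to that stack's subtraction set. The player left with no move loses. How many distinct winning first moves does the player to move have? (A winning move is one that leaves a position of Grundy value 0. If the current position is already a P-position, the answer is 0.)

Stack A, S = {1, 9}:
n :  0  1  2  3  4  5  6  7  8  9 10 11 12 13 14 15 16 17 18 19 20 21 22 23
G :  0  1  0  1  0  1  0  1  0  1  0  1  0  1  0  1  0  1  0  1  0  1  0  1
G_A(23) = 1.
Stack B, S = {2, 4, 5, 8, 9}:
G(0) = 0
G(1) = mex{} = 0
G(2) = mex{0} = 1
G(3) = mex{0} = 1
G(4) = mex{1,0} = 2
G(5) = mex{1,0,0} = 2
G(6) = mex{2,1,0} = 3
G(7) = mex{2,1,1} = 0
G(8) = mex{3,2,1,0} = 4
G(9) = mex{0,2,2,0,0} = 1
G(10) = mex{4,3,2,1,0} = 5
G(11) = mex{1,0,3,1,1} = 2
G(12) = mex{5,4,0,2,1} = 3
G(13) = mex{2,1,4,2,2} = 0
G(14) = mex{3,5,1,3,2} = 0
G(15) = mex{0,2,5,0,3} = 1
G(16) = mex{0,3,2,4,0} = 1
G(17) = mex{1,0,3,1,4} = 2
G(18) = mex{1,0,0,5,1} = 2
G(19) = mex{2,1,0,2,5} = 3
G(20) = mex{2,1,1,3,2} = 0
G(21) = mex{3,2,1,0,3} = 4
G(22) = mex{0,2,2,0,0} = 1
G(23) = mex{4,3,2,1,0} = 5
G(24) = mex{1,0,3,1,1} = 2
G(25) = mex{5,4,0,2,1} = 3
G(26) = mex{2,1,4,2,2} = 0
G_B(26) = 0.
Combined Grundy value = 1 ⊕ 0 = 1.
A winning move leaves total XOR = 0, i.e. changes one component's Grundy value g to g ⊕ X where X is the current total.
Stack A: need g' = 1⊕1 = 0. Options: 23−1→G=0, 23−9→G=0. Hits: 2.
Stack B: need g' = 0⊕1 = 1. Options: 26−2→G=2, 26−4→G=1, 26−5→G=4, 26−8→G=2, 26−9→G=2. Hits: 1.

3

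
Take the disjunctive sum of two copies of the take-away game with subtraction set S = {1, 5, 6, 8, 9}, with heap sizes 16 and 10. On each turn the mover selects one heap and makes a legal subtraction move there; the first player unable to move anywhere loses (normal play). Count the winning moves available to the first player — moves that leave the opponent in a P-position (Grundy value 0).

4

All heaps use S = {1, 5, 6, 8, 9}:
n :  0  1  2  3  4  5  6  7  8  9 10 11 12 13 14 15 16
G :  0  1  0  1  0  1  2  3  2  3  2  3  4  5  0  1  0
Heap A: G(16) = 0.
Heap B: G(10) = 2.
Combined Grundy value = 0 ⊕ 2 = 2.
A winning move leaves total XOR = 0, i.e. changes one component's Grundy value g to g ⊕ X where X is the current total.
Heap A: need g' = 0⊕2 = 2. Options: 16−1→G=1, 16−5→G=3, 16−6→G=2, 16−8→G=2, 16−9→G=3. Hits: 2.
Heap B: need g' = 2⊕2 = 0. Options: 10−1→G=3, 10−5→G=1, 10−6→G=0, 10−8→G=0, 10−9→G=1. Hits: 2.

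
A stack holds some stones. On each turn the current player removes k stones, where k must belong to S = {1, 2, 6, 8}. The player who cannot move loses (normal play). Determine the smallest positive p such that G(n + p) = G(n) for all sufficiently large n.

7

n :  0  1  2  3  4  5  6  7  8  9 10 11 12 13 14 15 16
G :  0  1  2  0  1  2  3  0  1  2  0  1  2  3  0  1  2
G(n+7) = G(n) holds for n = 0,…,7 (a full window of length max(S) = 8), so the sequence is purely periodic with period 7.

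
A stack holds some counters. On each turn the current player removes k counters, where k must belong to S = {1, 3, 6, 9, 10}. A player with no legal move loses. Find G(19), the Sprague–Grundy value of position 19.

0

G(0) = 0
G(1) = mex{0} = 1
G(2) = mex{1} = 0
G(3) = mex{0,0} = 1
G(4) = mex{1,1} = 0
G(5) = mex{0,0} = 1
G(6) = mex{1,1,0} = 2
G(7) = mex{2,0,1} = 3
G(8) = mex{3,1,0} = 2
G(9) = mex{2,2,1,0} = 3
G(10) = mex{3,3,0,1,0} = 2
G(11) = mex{2,2,1,0,1} = 3
G(12) = mex{3,3,2,1,0} = 4
G(13) = mex{4,2,3,0,1} = 5
G(14) = mex{5,3,2,1,0} = 4
G(15) = mex{4,4,3,2,1} = 0
G(16) = mex{0,5,2,3,2} = 1
G(17) = mex{1,4,3,2,3} = 0
G(18) = mex{0,0,4,3,2} = 1
G(19) = mex{1,1,5,2,3} = 0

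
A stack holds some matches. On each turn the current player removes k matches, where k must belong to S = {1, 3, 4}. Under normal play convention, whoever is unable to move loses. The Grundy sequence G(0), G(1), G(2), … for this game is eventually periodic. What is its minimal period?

7

n :  0  1  2  3  4  5  6  7  8  9 10 11 12 13 14 15
G :  0  1  0  1  2  3  2  0  1  0  1  2  3  2  0  1
G(n+7) = G(n) holds for n = 0,…,3 (a full window of length max(S) = 4), so the sequence is purely periodic with period 7.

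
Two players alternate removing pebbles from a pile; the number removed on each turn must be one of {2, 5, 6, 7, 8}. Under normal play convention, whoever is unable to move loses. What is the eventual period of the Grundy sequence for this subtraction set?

n :  0  1  2  3  4  5  6  7  8  9 10 11 12 13 14 15 16 17 18 19 20 21 22 23 24 25 26 27
G :  0  0  1  1  0  2  1  3  2  2  3  3  4  0  0  1  1  0  2  1  3  2  2  3  3  4  0  0
G(n+13) = G(n) holds for n = 0,…,7 (a full window of length max(S) = 8), so the sequence is purely periodic with period 13.

13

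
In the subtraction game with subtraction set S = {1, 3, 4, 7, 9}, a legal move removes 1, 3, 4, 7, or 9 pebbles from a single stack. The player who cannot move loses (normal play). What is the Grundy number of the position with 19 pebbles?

1

G(0) = 0
G(1) = mex{0} = 1
G(2) = mex{1} = 0
G(3) = mex{0,0} = 1
G(4) = mex{1,1,0} = 2
G(5) = mex{2,0,1} = 3
G(6) = mex{3,1,0} = 2
G(7) = mex{2,2,1,0} = 3
G(8) = mex{3,3,2,1} = 0
G(9) = mex{0,2,3,0,0} = 1
G(10) = mex{1,3,2,1,1} = 0
G(11) = mex{0,0,3,2,0} = 1
G(12) = mex{1,1,0,3,1} = 2
G(13) = mex{2,0,1,2,2} = 3
G(14) = mex{3,1,0,3,3} = 2
G(15) = mex{2,2,1,0,2} = 3
G(16) = mex{3,3,2,1,3} = 0
G(17) = mex{0,2,3,0,0} = 1
G(18) = mex{1,3,2,1,1} = 0
G(19) = mex{0,0,3,2,0} = 1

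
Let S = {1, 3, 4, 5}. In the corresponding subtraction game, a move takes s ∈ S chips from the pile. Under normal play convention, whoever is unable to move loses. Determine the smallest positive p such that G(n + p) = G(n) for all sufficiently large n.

G(0) = 0
G(1) = mex{0} = 1
G(2) = mex{1} = 0
G(3) = mex{0,0} = 1
G(4) = mex{1,1,0} = 2
G(5) = mex{2,0,1,0} = 3
G(6) = mex{3,1,0,1} = 2
G(7) = mex{2,2,1,0} = 3
G(8) = mex{3,3,2,1} = 0
G(9) = mex{0,2,3,2} = 1
G(10) = mex{1,3,2,3} = 0
G(11) = mex{0,0,3,2} = 1
G(12) = mex{1,1,0,3} = 2
G(13) = mex{2,0,1,0} = 3
G(14) = mex{3,1,0,1} = 2
G(15) = mex{2,2,1,0} = 3
G(16) = mex{3,3,2,1} = 0
G(17) = mex{0,2,3,2} = 1
G(n+8) = G(n) holds for n = 0,…,4 (a full window of length max(S) = 5), so the sequence is purely periodic with period 8.

8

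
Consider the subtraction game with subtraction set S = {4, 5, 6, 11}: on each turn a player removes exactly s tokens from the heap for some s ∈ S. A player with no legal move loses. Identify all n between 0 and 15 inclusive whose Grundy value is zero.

0, 1, 2, 3, 10

n :  0  1  2  3  4  5  6  7  8  9 10 11 12 13 14 15
G :  0  0  0  0  1  1  1  1  2  2  0  2  3  3  1  3
P-positions are exactly the n with G(n) = 0.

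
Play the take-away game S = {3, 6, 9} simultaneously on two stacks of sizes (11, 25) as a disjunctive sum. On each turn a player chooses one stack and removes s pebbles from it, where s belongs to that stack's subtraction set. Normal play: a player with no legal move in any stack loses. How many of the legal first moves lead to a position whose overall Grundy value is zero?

All stacks use S = {3, 6, 9}:
n :  0  1  2  3  4  5  6  7  8  9 10 11 12 13 14 15 16 17 18 19 20 21 22 23 24 25
G :  0  0  0  1  1  1  2  2  2  3  3  3  0  0  0  1  1  1  2  2  2  3  3  3  0  0
Stack A: G(11) = 3.
Stack B: G(25) = 0.
Combined Grundy value = 3 ⊕ 0 = 3.
A winning move leaves total XOR = 0, i.e. changes one component's Grundy value g to g ⊕ X where X is the current total.
Stack A: need g' = 3⊕3 = 0. Options: 11−3→G=2, 11−6→G=1, 11−9→G=0. Hits: 1.
Stack B: need g' = 0⊕3 = 3. Options: 25−3→G=3, 25−6→G=2, 25−9→G=1. Hits: 1.

2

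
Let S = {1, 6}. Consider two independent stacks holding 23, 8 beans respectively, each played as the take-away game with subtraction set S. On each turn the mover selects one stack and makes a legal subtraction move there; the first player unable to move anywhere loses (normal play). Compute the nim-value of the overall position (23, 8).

All stacks use S = {1, 6}:
G(0) = 0
G(1) = mex{0} = 1
G(2) = mex{1} = 0
G(3) = mex{0} = 1
G(4) = mex{1} = 0
G(5) = mex{0} = 1
G(6) = mex{1,0} = 2
G(7) = mex{2,1} = 0
G(8) = mex{0,0} = 1
G(9) = mex{1,1} = 0
G(10) = mex{0,0} = 1
G(11) = mex{1,1} = 0
G(12) = mex{0,2} = 1
G(13) = mex{1,0} = 2
G(14) = mex{2,1} = 0
G(15) = mex{0,0} = 1
G(16) = mex{1,1} = 0
G(17) = mex{0,0} = 1
G(18) = mex{1,1} = 0
G(19) = mex{0,2} = 1
G(20) = mex{1,0} = 2
G(21) = mex{2,1} = 0
G(22) = mex{0,0} = 1
G(23) = mex{1,1} = 0
Stack A: G(23) = 0.
Stack B: G(8) = 1.
Combined Grundy value = 0 ⊕ 1 = 1.

1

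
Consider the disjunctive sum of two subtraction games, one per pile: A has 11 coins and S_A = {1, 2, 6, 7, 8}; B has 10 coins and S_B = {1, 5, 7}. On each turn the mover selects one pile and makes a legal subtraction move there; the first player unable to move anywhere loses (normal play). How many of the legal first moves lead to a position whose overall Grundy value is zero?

1

Pile A, S = {1, 2, 6, 7, 8}:
n :  0  1  2  3  4  5  6  7  8  9 10 11
G :  0  1  2  0  1  2  3  4  5  3  4  5
G_A(11) = 5.
Pile B, S = {1, 5, 7}:
G(0) = 0
G(1) = mex{0} = 1
G(2) = mex{1} = 0
G(3) = mex{0} = 1
G(4) = mex{1} = 0
G(5) = mex{0,0} = 1
G(6) = mex{1,1} = 0
G(7) = mex{0,0,0} = 1
G(8) = mex{1,1,1} = 0
G(9) = mex{0,0,0} = 1
G(10) = mex{1,1,1} = 0
G_B(10) = 0.
Combined Grundy value = 5 ⊕ 0 = 5.
A winning move leaves total XOR = 0, i.e. changes one component's Grundy value g to g ⊕ X where X is the current total.
Pile A: need g' = 5⊕5 = 0. Options: 11−1→G=4, 11−2→G=3, 11−6→G=2, 11−7→G=1, 11−8→G=0. Hits: 1.
Pile B: need g' = 0⊕5 = 5. Options: 10−1→G=1, 10−5→G=1, 10−7→G=1. Hits: 0.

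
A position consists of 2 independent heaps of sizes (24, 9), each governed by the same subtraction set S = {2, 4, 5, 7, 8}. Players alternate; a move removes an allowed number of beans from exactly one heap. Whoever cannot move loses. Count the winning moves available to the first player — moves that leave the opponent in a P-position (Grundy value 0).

All heaps use S = {2, 4, 5, 7, 8}:
n :  0  1  2  3  4  5  6  7  8  9 10 11 12 13 14 15 16 17 18 19 20 21 22 23 24
G :  0  0  1  1  2  2  3  3  4  4  0  0  1  1  2  2  3  3  4  4  0  0  1  1  2
Heap A: G(24) = 2.
Heap B: G(9) = 4.
Combined Grundy value = 2 ⊕ 4 = 6.
A winning move leaves total XOR = 0, i.e. changes one component's Grundy value g to g ⊕ X where X is the current total.
Heap A: need g' = 2⊕6 = 4. Options: 24−2→G=1, 24−4→G=0, 24−5→G=4, 24−7→G=3, 24−8→G=3. Hits: 1.
Heap B: need g' = 4⊕6 = 2. Options: 9−2→G=3, 9−4→G=2, 9−5→G=2, 9−7→G=1, 9−8→G=0. Hits: 2.

3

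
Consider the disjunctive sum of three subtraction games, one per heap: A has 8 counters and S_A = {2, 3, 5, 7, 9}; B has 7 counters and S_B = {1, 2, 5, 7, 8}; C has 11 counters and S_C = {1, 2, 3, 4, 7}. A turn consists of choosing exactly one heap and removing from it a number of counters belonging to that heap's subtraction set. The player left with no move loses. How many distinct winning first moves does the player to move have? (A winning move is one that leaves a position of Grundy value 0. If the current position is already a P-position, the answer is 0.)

1

Heap A, S = {2, 3, 5, 7, 9}:
n : 0 1 2 3 4 5 6 7 8
G : 0 0 1 1 2 2 3 3 4
G_A(8) = 4.
Heap B, S = {1, 2, 5, 7, 8}:
n : 0 1 2 3 4 5 6 7
G : 0 1 2 0 1 2 0 1
G_B(7) = 1.
Heap C, S = {1, 2, 3, 4, 7}:
G(0) = 0
G(1) = mex{0} = 1
G(2) = mex{1,0} = 2
G(3) = mex{2,1,0} = 3
G(4) = mex{3,2,1,0} = 4
G(5) = mex{4,3,2,1} = 0
G(6) = mex{0,4,3,2} = 1
G(7) = mex{1,0,4,3,0} = 2
G(8) = mex{2,1,0,4,1} = 3
G(9) = mex{3,2,1,0,2} = 4
G(10) = mex{4,3,2,1,3} = 0
G(11) = mex{0,4,3,2,4} = 1
G_C(11) = 1.
Combined Grundy value = 4 ⊕ 1 ⊕ 1 = 4.
A winning move leaves total XOR = 0, i.e. changes one component's Grundy value g to g ⊕ X where X is the current total.
Heap A: need g' = 4⊕4 = 0. Options: 8−2→G=3, 8−3→G=2, 8−5→G=1, 8−7→G=0. Hits: 1.
Heap B: need g' = 1⊕4 = 5. Options: 7−1→G=0, 7−2→G=2, 7−5→G=2, 7−7→G=0. Hits: 0.
Heap C: need g' = 1⊕4 = 5. Options: 11−1→G=0, 11−2→G=4, 11−3→G=3, 11−4→G=2, 11−7→G=4. Hits: 0.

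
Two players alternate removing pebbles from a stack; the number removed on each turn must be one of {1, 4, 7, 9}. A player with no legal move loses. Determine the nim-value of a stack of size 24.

0

n :  0  1  2  3  4  5  6  7  8  9 10 11 12 13 14 15 16 17 18 19 20 21 22 23 24
G :  0  1  0  1  2  0  1  2  0  1  0  1  2  0  1  2  0  1  0  1  2  0  1  2  0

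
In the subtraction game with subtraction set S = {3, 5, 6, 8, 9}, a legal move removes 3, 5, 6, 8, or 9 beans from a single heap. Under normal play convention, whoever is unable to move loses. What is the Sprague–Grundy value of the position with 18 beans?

n :  0  1  2  3  4  5  6  7  8  9 10 11 12 13 14 15 16 17 18
G :  0  0  0  1  1  1  2  2  2  3  3  3  0  0  0  1  1  1  2

2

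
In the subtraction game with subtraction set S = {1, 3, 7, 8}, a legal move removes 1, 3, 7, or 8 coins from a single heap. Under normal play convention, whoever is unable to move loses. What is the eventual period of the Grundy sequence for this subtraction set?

15

G(0) = 0
G(1) = mex{0} = 1
G(2) = mex{1} = 0
G(3) = mex{0,0} = 1
G(4) = mex{1,1} = 0
G(5) = mex{0,0} = 1
G(6) = mex{1,1} = 0
G(7) = mex{0,0,0} = 1
G(8) = mex{1,1,1,0} = 2
G(9) = mex{2,0,0,1} = 3
G(10) = mex{3,1,1,0} = 2
G(11) = mex{2,2,0,1} = 3
G(12) = mex{3,3,1,0} = 2
G(13) = mex{2,2,0,1} = 3
G(14) = mex{3,3,1,0} = 2
G(15) = mex{2,2,2,1} = 0
G(16) = mex{0,3,3,2} = 1
G(17) = mex{1,2,2,3} = 0
G(18) = mex{0,0,3,2} = 1
G(19) = mex{1,1,2,3} = 0
G(20) = mex{0,0,3,2} = 1
G(21) = mex{1,1,2,3} = 0
G(22) = mex{0,0,0,2} = 1
G(23) = mex{1,1,1,0} = 2
G(24) = mex{2,0,0,1} = 3
G(25) = mex{3,1,1,0} = 2
G(26) = mex{2,2,0,1} = 3
G(27) = mex{3,3,1,0} = 2
G(28) = mex{2,2,0,1} = 3
G(29) = mex{3,3,1,0} = 2
G(30) = mex{2,2,2,1} = 0
G(31) = mex{0,3,3,2} = 1
G(n+15) = G(n) holds for n = 0,…,7 (a full window of length max(S) = 8), so the sequence is purely periodic with period 15.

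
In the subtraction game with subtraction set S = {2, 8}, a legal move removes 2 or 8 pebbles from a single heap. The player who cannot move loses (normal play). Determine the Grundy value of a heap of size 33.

1

G(0) = 0
G(1) = mex{} = 0
G(2) = mex{0} = 1
G(3) = mex{0} = 1
G(4) = mex{1} = 0
G(5) = mex{1} = 0
G(6) = mex{0} = 1
G(7) = mex{0} = 1
G(8) = mex{1,0} = 2
G(9) = mex{1,0} = 2
G(10) = mex{2,1} = 0
G(11) = mex{2,1} = 0
G(12) = mex{0,0} = 1
G(13) = mex{0,0} = 1
G(14) = mex{1,1} = 0
G(15) = mex{1,1} = 0
G(16) = mex{0,2} = 1
G(17) = mex{0,2} = 1
G(18) = mex{1,0} = 2
G(19) = mex{1,0} = 2
G(20) = mex{2,1} = 0
G(21) = mex{2,1} = 0
G(22) = mex{0,0} = 1
G(23) = mex{0,0} = 1
G(24) = mex{1,1} = 0
G(25) = mex{1,1} = 0
G(26) = mex{0,2} = 1
G(27) = mex{0,2} = 1
G(28) = mex{1,0} = 2
G(29) = mex{1,0} = 2
G(30) = mex{2,1} = 0
G(31) = mex{2,1} = 0
G(32) = mex{0,0} = 1
G(33) = mex{0,0} = 1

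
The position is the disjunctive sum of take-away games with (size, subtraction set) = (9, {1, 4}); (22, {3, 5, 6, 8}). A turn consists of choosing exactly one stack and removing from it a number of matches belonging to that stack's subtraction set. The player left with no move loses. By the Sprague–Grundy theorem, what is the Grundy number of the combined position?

2

Stack A, S = {1, 4}:
G(0) = 0
G(1) = mex{0} = 1
G(2) = mex{1} = 0
G(3) = mex{0} = 1
G(4) = mex{1,0} = 2
G(5) = mex{2,1} = 0
G(6) = mex{0,0} = 1
G(7) = mex{1,1} = 0
G(8) = mex{0,2} = 1
G(9) = mex{1,0} = 2
G_A(9) = 2.
Stack B, S = {3, 5, 6, 8}:
G(0) = 0
G(1) = mex{} = 0
G(2) = mex{} = 0
G(3) = mex{0} = 1
G(4) = mex{0} = 1
G(5) = mex{0,0} = 1
G(6) = mex{1,0,0} = 2
G(7) = mex{1,0,0} = 2
G(8) = mex{1,1,0,0} = 2
G(9) = mex{2,1,1,0} = 3
G(10) = mex{2,1,1,0} = 3
G(11) = mex{2,2,1,1} = 0
G(12) = mex{3,2,2,1} = 0
G(13) = mex{3,2,2,1} = 0
G(14) = mex{0,3,2,2} = 1
G(15) = mex{0,3,3,2} = 1
G(16) = mex{0,0,3,2} = 1
G(17) = mex{1,0,0,3} = 2
G(18) = mex{1,0,0,3} = 2
G(19) = mex{1,1,0,0} = 2
G(20) = mex{2,1,1,0} = 3
G(21) = mex{2,1,1,0} = 3
G(22) = mex{2,2,1,1} = 0
G_B(22) = 0.
Combined Grundy value = 2 ⊕ 0 = 2.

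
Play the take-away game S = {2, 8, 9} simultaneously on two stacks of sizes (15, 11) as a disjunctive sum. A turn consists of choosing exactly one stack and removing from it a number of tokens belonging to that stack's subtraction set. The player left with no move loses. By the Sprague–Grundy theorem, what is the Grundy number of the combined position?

All stacks use S = {2, 8, 9}:
G(0) = 0
G(1) = mex{} = 0
G(2) = mex{0} = 1
G(3) = mex{0} = 1
G(4) = mex{1} = 0
G(5) = mex{1} = 0
G(6) = mex{0} = 1
G(7) = mex{0} = 1
G(8) = mex{1,0} = 2
G(9) = mex{1,0,0} = 2
G(10) = mex{2,1,0} = 3
G(11) = mex{2,1,1} = 0
G(12) = mex{3,0,1} = 2
G(13) = mex{0,0,0} = 1
G(14) = mex{2,1,0} = 3
G(15) = mex{1,1,1} = 0
Stack A: G(15) = 0.
Stack B: G(11) = 0.
Combined Grundy value = 0 ⊕ 0 = 0.

0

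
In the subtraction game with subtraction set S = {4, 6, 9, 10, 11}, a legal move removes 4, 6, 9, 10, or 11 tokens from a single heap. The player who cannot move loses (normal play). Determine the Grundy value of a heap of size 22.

1

G(0) = 0
G(1) = mex{} = 0
G(2) = mex{} = 0
G(3) = mex{} = 0
G(4) = mex{0} = 1
G(5) = mex{0} = 1
G(6) = mex{0,0} = 1
G(7) = mex{0,0} = 1
G(8) = mex{1,0} = 2
G(9) = mex{1,0,0} = 2
G(10) = mex{1,1,0,0} = 2
G(11) = mex{1,1,0,0,0} = 2
G(12) = mex{2,1,0,0,0} = 3
G(13) = mex{2,1,1,0,0} = 3
G(14) = mex{2,2,1,1,0} = 3
G(15) = mex{2,2,1,1,1} = 0
G(16) = mex{3,2,1,1,1} = 0
G(17) = mex{3,2,2,1,1} = 0
G(18) = mex{3,3,2,2,1} = 0
G(19) = mex{0,3,2,2,2} = 1
G(20) = mex{0,3,2,2,2} = 1
G(21) = mex{0,0,3,2,2} = 1
G(22) = mex{0,0,3,3,2} = 1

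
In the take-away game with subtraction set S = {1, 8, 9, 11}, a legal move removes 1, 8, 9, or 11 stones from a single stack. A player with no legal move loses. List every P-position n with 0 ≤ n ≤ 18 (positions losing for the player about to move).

0, 2, 4, 6, 16, 18

n :  0  1  2  3  4  5  6  7  8  9 10 11 12 13 14 15 16 17 18
G :  0  1  0  1  0  1  0  1  2  3  2  3  2  3  2  3  0  1  0
P-positions are exactly the n with G(n) = 0.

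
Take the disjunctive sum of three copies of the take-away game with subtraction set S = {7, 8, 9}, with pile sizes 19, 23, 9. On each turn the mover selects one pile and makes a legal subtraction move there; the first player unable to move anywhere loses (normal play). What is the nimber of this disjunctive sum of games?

0

All piles use S = {7, 8, 9}:
G(0) = 0
G(1) = mex{} = 0
G(2) = mex{} = 0
G(3) = mex{} = 0
G(4) = mex{} = 0
G(5) = mex{} = 0
G(6) = mex{} = 0
G(7) = mex{0} = 1
G(8) = mex{0,0} = 1
G(9) = mex{0,0,0} = 1
G(10) = mex{0,0,0} = 1
G(11) = mex{0,0,0} = 1
G(12) = mex{0,0,0} = 1
G(13) = mex{0,0,0} = 1
G(14) = mex{1,0,0} = 2
G(15) = mex{1,1,0} = 2
G(16) = mex{1,1,1} = 0
G(17) = mex{1,1,1} = 0
G(18) = mex{1,1,1} = 0
G(19) = mex{1,1,1} = 0
G(20) = mex{1,1,1} = 0
G(21) = mex{2,1,1} = 0
G(22) = mex{2,2,1} = 0
G(23) = mex{0,2,2} = 1
Pile A: G(19) = 0.
Pile B: G(23) = 1.
Pile C: G(9) = 1.
Combined Grundy value = 0 ⊕ 1 ⊕ 1 = 0.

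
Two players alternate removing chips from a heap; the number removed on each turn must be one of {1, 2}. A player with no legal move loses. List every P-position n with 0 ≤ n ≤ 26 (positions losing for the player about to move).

0, 3, 6, 9, 12, 15, 18, 21, 24

G(0) = 0
G(1) = mex{0} = 1
G(2) = mex{1,0} = 2
G(3) = mex{2,1} = 0
G(4) = mex{0,2} = 1
G(5) = mex{1,0} = 2
G(6) = mex{2,1} = 0
G(7) = mex{0,2} = 1
G(8) = mex{1,0} = 2
G(9) = mex{2,1} = 0
G(10) = mex{0,2} = 1
G(11) = mex{1,0} = 2
G(12) = mex{2,1} = 0
G(13) = mex{0,2} = 1
G(14) = mex{1,0} = 2
G(15) = mex{2,1} = 0
G(16) = mex{0,2} = 1
G(17) = mex{1,0} = 2
G(18) = mex{2,1} = 0
G(19) = mex{0,2} = 1
G(20) = mex{1,0} = 2
G(21) = mex{2,1} = 0
G(22) = mex{0,2} = 1
G(23) = mex{1,0} = 2
G(24) = mex{2,1} = 0
G(25) = mex{0,2} = 1
G(26) = mex{1,0} = 2
P-positions are exactly the n with G(n) = 0.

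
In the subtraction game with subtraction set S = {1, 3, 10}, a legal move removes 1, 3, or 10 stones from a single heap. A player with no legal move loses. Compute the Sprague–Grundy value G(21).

n :  0  1  2  3  4  5  6  7  8  9 10 11 12 13 14 15 16 17 18 19 20 21
G :  0  1  0  1  0  1  0  1  0  1  2  3  2  0  1  0  1  0  1  0  1  0

0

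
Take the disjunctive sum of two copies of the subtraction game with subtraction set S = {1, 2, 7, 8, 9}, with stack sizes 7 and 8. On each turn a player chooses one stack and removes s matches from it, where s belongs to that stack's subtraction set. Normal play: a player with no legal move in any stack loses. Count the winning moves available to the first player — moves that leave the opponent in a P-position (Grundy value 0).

3

All stacks use S = {1, 2, 7, 8, 9}:
n : 0 1 2 3 4 5 6 7 8
G : 0 1 2 0 1 2 0 1 2
Stack A: G(7) = 1.
Stack B: G(8) = 2.
Combined Grundy value = 1 ⊕ 2 = 3.
A winning move leaves total XOR = 0, i.e. changes one component's Grundy value g to g ⊕ X where X is the current total.
Stack A: need g' = 1⊕3 = 2. Options: 7−1→G=0, 7−2→G=2, 7−7→G=0. Hits: 1.
Stack B: need g' = 2⊕3 = 1. Options: 8−1→G=1, 8−2→G=0, 8−7→G=1, 8−8→G=0. Hits: 2.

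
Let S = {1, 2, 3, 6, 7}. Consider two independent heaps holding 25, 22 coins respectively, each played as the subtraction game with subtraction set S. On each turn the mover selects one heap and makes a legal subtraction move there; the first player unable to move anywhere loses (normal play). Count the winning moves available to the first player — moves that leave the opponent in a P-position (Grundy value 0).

3

All heaps use S = {1, 2, 3, 6, 7}:
n :  0  1  2  3  4  5  6  7  8  9 10 11 12 13 14 15 16 17 18 19 20 21 22 23 24 25
G :  0  1  2  3  0  1  2  3  0  1  2  3  0  1  2  3  0  1  2  3  0  1  2  3  0  1
Heap A: G(25) = 1.
Heap B: G(22) = 2.
Combined Grundy value = 1 ⊕ 2 = 3.
A winning move leaves total XOR = 0, i.e. changes one component's Grundy value g to g ⊕ X where X is the current total.
Heap A: need g' = 1⊕3 = 2. Options: 25−1→G=0, 25−2→G=3, 25−3→G=2, 25−6→G=3, 25−7→G=2. Hits: 2.
Heap B: need g' = 2⊕3 = 1. Options: 22−1→G=1, 22−2→G=0, 22−3→G=3, 22−6→G=0, 22−7→G=3. Hits: 1.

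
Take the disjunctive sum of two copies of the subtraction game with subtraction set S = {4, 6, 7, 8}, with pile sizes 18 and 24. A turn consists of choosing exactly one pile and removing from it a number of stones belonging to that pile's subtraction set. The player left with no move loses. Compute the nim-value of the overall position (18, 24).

1

All piles use S = {4, 6, 7, 8}:
G(0) = 0
G(1) = mex{} = 0
G(2) = mex{} = 0
G(3) = mex{} = 0
G(4) = mex{0} = 1
G(5) = mex{0} = 1
G(6) = mex{0,0} = 1
G(7) = mex{0,0,0} = 1
G(8) = mex{1,0,0,0} = 2
G(9) = mex{1,0,0,0} = 2
G(10) = mex{1,1,0,0} = 2
G(11) = mex{1,1,1,0} = 2
G(12) = mex{2,1,1,1} = 0
G(13) = mex{2,1,1,1} = 0
G(14) = mex{2,2,1,1} = 0
G(15) = mex{2,2,2,1} = 0
G(16) = mex{0,2,2,2} = 1
G(17) = mex{0,2,2,2} = 1
G(18) = mex{0,0,2,2} = 1
G(19) = mex{0,0,0,2} = 1
G(20) = mex{1,0,0,0} = 2
G(21) = mex{1,0,0,0} = 2
G(22) = mex{1,1,0,0} = 2
G(23) = mex{1,1,1,0} = 2
G(24) = mex{2,1,1,1} = 0
Pile A: G(18) = 1.
Pile B: G(24) = 0.
Combined Grundy value = 1 ⊕ 0 = 1.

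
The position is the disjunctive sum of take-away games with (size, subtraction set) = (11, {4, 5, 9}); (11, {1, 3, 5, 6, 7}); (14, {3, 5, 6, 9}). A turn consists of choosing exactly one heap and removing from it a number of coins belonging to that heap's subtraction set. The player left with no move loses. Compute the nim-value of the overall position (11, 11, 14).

1

Heap A, S = {4, 5, 9}:
G(0) = 0
G(1) = mex{} = 0
G(2) = mex{} = 0
G(3) = mex{} = 0
G(4) = mex{0} = 1
G(5) = mex{0,0} = 1
G(6) = mex{0,0} = 1
G(7) = mex{0,0} = 1
G(8) = mex{1,0} = 2
G(9) = mex{1,1,0} = 2
G(10) = mex{1,1,0} = 2
G(11) = mex{1,1,0} = 2
G_A(11) = 2.
Heap B, S = {1, 3, 5, 6, 7}:
G(0) = 0
G(1) = mex{0} = 1
G(2) = mex{1} = 0
G(3) = mex{0,0} = 1
G(4) = mex{1,1} = 0
G(5) = mex{0,0,0} = 1
G(6) = mex{1,1,1,0} = 2
G(7) = mex{2,0,0,1,0} = 3
G(8) = mex{3,1,1,0,1} = 2
G(9) = mex{2,2,0,1,0} = 3
G(10) = mex{3,3,1,0,1} = 2
G(11) = mex{2,2,2,1,0} = 3
G_B(11) = 3.
Heap C, S = {3, 5, 6, 9}:
n :  0  1  2  3  4  5  6  7  8  9 10 11 12 13 14
G :  0  0  0  1  1  1  2  2  2  3  3  3  0  0  0
G_C(14) = 0.
Combined Grundy value = 2 ⊕ 3 ⊕ 0 = 1.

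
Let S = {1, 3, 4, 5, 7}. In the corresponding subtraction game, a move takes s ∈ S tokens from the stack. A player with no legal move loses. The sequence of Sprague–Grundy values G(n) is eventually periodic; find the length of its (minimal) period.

G(0) = 0
G(1) = mex{0} = 1
G(2) = mex{1} = 0
G(3) = mex{0,0} = 1
G(4) = mex{1,1,0} = 2
G(5) = mex{2,0,1,0} = 3
G(6) = mex{3,1,0,1} = 2
G(7) = mex{2,2,1,0,0} = 3
G(8) = mex{3,3,2,1,1} = 0
G(9) = mex{0,2,3,2,0} = 1
G(10) = mex{1,3,2,3,1} = 0
G(11) = mex{0,0,3,2,2} = 1
G(12) = mex{1,1,0,3,3} = 2
G(13) = mex{2,0,1,0,2} = 3
G(14) = mex{3,1,0,1,3} = 2
G(15) = mex{2,2,1,0,0} = 3
G(16) = mex{3,3,2,1,1} = 0
G(17) = mex{0,2,3,2,0} = 1
G(n+8) = G(n) holds for n = 0,…,6 (a full window of length max(S) = 7), so the sequence is purely periodic with period 8.

8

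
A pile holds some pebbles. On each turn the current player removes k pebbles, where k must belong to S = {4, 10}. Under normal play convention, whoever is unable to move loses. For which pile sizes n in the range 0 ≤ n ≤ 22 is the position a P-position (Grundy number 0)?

G(0) = 0
G(1) = mex{} = 0
G(2) = mex{} = 0
G(3) = mex{} = 0
G(4) = mex{0} = 1
G(5) = mex{0} = 1
G(6) = mex{0} = 1
G(7) = mex{0} = 1
G(8) = mex{1} = 0
G(9) = mex{1} = 0
G(10) = mex{1,0} = 2
G(11) = mex{1,0} = 2
G(12) = mex{0,0} = 1
G(13) = mex{0,0} = 1
G(14) = mex{2,1} = 0
G(15) = mex{2,1} = 0
G(16) = mex{1,1} = 0
G(17) = mex{1,1} = 0
G(18) = mex{0,0} = 1
G(19) = mex{0,0} = 1
G(20) = mex{0,2} = 1
G(21) = mex{0,2} = 1
G(22) = mex{1,1} = 0
P-positions are exactly the n with G(n) = 0.

0, 1, 2, 3, 8, 9, 14, 15, 16, 17, 22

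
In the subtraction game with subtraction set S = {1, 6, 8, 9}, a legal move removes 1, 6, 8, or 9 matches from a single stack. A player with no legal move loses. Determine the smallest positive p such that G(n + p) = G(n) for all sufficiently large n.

17

n :  0  1  2  3  4  5  6  7  8  9 10 11 12 13 14 15 16 17 18 19 20 21 22 23 24 25 26 27 28 29 30 31 32 33 34 35
G :  0  1  0  1  0  1  2  0  1  2  3  2  3  2  0  1  2  0  1  0  1  0  1  2  0  1  2  3  2  3  2  0  1  2  0  1
G(n+17) = G(n) holds for n = 0,…,8 (a full window of length max(S) = 9), so the sequence is purely periodic with period 17.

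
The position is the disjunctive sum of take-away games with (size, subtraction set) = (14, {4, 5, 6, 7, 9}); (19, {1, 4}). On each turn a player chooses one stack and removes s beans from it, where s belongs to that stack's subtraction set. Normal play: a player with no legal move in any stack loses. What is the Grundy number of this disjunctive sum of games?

Stack A, S = {4, 5, 6, 7, 9}:
n :  0  1  2  3  4  5  6  7  8  9 10 11 12 13 14
G :  0  0  0  0  1  1  1  1  2  2  2  2  3  0  0
G_A(14) = 0.
Stack B, S = {1, 4}:
G(0) = 0
G(1) = mex{0} = 1
G(2) = mex{1} = 0
G(3) = mex{0} = 1
G(4) = mex{1,0} = 2
G(5) = mex{2,1} = 0
G(6) = mex{0,0} = 1
G(7) = mex{1,1} = 0
G(8) = mex{0,2} = 1
G(9) = mex{1,0} = 2
G(10) = mex{2,1} = 0
G(11) = mex{0,0} = 1
G(12) = mex{1,1} = 0
G(13) = mex{0,2} = 1
G(14) = mex{1,0} = 2
G(15) = mex{2,1} = 0
G(16) = mex{0,0} = 1
G(17) = mex{1,1} = 0
G(18) = mex{0,2} = 1
G(19) = mex{1,0} = 2
G_B(19) = 2.
Combined Grundy value = 0 ⊕ 2 = 2.

2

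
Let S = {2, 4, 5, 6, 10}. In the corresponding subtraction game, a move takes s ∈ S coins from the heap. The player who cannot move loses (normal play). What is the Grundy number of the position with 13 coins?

G(0) = 0
G(1) = mex{} = 0
G(2) = mex{0} = 1
G(3) = mex{0} = 1
G(4) = mex{1,0} = 2
G(5) = mex{1,0,0} = 2
G(6) = mex{2,1,0,0} = 3
G(7) = mex{2,1,1,0} = 3
G(8) = mex{3,2,1,1} = 0
G(9) = mex{3,2,2,1} = 0
G(10) = mex{0,3,2,2,0} = 1
G(11) = mex{0,3,3,2,0} = 1
G(12) = mex{1,0,3,3,1} = 2
G(13) = mex{1,0,0,3,1} = 2

2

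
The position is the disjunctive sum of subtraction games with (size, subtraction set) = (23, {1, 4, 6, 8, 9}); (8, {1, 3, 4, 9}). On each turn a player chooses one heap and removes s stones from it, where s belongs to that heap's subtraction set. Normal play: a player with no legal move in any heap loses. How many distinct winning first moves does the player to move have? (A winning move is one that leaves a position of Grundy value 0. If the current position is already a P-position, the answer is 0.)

Heap A, S = {1, 4, 6, 8, 9}:
n :  0  1  2  3  4  5  6  7  8  9 10 11 12 13 14 15 16 17 18 19 20 21 22 23
G :  0  1  0  1  2  0  1  0  1  2  3  2  0  1  2  3  2  0  1  0  1  2  0  1
G_A(23) = 1.
Heap B, S = {1, 3, 4, 9}:
G(0) = 0
G(1) = mex{0} = 1
G(2) = mex{1} = 0
G(3) = mex{0,0} = 1
G(4) = mex{1,1,0} = 2
G(5) = mex{2,0,1} = 3
G(6) = mex{3,1,0} = 2
G(7) = mex{2,2,1} = 0
G(8) = mex{0,3,2} = 1
G_B(8) = 1.
Combined Grundy value = 1 ⊕ 1 = 0.
A winning move leaves total XOR = 0, i.e. changes one component's Grundy value g to g ⊕ X where X is the current total.
Heap A: target g' = 1⊕0 = 1, but every legal move changes the Grundy value (mex property), so 0 moves.
Heap B: target g' = 1⊕0 = 1, but every legal move changes the Grundy value (mex property), so 0 moves.

0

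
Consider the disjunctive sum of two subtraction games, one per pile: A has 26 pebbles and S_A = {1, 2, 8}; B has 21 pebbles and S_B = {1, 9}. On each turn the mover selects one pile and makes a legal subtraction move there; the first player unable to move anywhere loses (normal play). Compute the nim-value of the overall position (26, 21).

Pile A, S = {1, 2, 8}:
n :  0  1  2  3  4  5  6  7  8  9 10 11 12 13 14 15 16 17 18 19 20 21 22 23 24 25 26
G :  0  1  2  0  1  2  0  1  2  0  1  2  0  1  2  0  1  2  0  1  2  0  1  2  0  1  2
G_A(26) = 2.
Pile B, S = {1, 9}:
n :  0  1  2  3  4  5  6  7  8  9 10 11 12 13 14 15 16 17 18 19 20 21
G :  0  1  0  1  0  1  0  1  0  1  0  1  0  1  0  1  0  1  0  1  0  1
G_B(21) = 1.
Combined Grundy value = 2 ⊕ 1 = 3.

3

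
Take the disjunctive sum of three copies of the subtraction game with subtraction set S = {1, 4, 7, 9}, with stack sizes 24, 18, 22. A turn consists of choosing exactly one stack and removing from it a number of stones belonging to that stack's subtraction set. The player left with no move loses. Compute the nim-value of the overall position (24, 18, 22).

1

All stacks use S = {1, 4, 7, 9}:
G(0) = 0
G(1) = mex{0} = 1
G(2) = mex{1} = 0
G(3) = mex{0} = 1
G(4) = mex{1,0} = 2
G(5) = mex{2,1} = 0
G(6) = mex{0,0} = 1
G(7) = mex{1,1,0} = 2
G(8) = mex{2,2,1} = 0
G(9) = mex{0,0,0,0} = 1
G(10) = mex{1,1,1,1} = 0
G(11) = mex{0,2,2,0} = 1
G(12) = mex{1,0,0,1} = 2
G(13) = mex{2,1,1,2} = 0
G(14) = mex{0,0,2,0} = 1
G(15) = mex{1,1,0,1} = 2
G(16) = mex{2,2,1,2} = 0
G(17) = mex{0,0,0,0} = 1
G(18) = mex{1,1,1,1} = 0
G(19) = mex{0,2,2,0} = 1
G(20) = mex{1,0,0,1} = 2
G(21) = mex{2,1,1,2} = 0
G(22) = mex{0,0,2,0} = 1
G(23) = mex{1,1,0,1} = 2
G(24) = mex{2,2,1,2} = 0
Stack A: G(24) = 0.
Stack B: G(18) = 0.
Stack C: G(22) = 1.
Combined Grundy value = 0 ⊕ 0 ⊕ 1 = 1.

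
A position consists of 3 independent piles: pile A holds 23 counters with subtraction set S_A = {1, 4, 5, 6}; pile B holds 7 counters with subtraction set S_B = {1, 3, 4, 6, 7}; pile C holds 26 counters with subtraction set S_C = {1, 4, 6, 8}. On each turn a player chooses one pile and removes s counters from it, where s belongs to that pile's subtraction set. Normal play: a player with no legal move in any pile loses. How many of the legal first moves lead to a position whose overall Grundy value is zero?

Pile A, S = {1, 4, 5, 6}:
G(0) = 0
G(1) = mex{0} = 1
G(2) = mex{1} = 0
G(3) = mex{0} = 1
G(4) = mex{1,0} = 2
G(5) = mex{2,1,0} = 3
G(6) = mex{3,0,1,0} = 2
G(7) = mex{2,1,0,1} = 3
G(8) = mex{3,2,1,0} = 4
G(9) = mex{4,3,2,1} = 0
G(10) = mex{0,2,3,2} = 1
G(11) = mex{1,3,2,3} = 0
G(12) = mex{0,4,3,2} = 1
G(13) = mex{1,0,4,3} = 2
G(14) = mex{2,1,0,4} = 3
G(15) = mex{3,0,1,0} = 2
G(16) = mex{2,1,0,1} = 3
G(17) = mex{3,2,1,0} = 4
G(18) = mex{4,3,2,1} = 0
G(19) = mex{0,2,3,2} = 1
G(20) = mex{1,3,2,3} = 0
G(21) = mex{0,4,3,2} = 1
G(22) = mex{1,0,4,3} = 2
G(23) = mex{2,1,0,4} = 3
G_A(23) = 3.
Pile B, S = {1, 3, 4, 6, 7}:
G(0) = 0
G(1) = mex{0} = 1
G(2) = mex{1} = 0
G(3) = mex{0,0} = 1
G(4) = mex{1,1,0} = 2
G(5) = mex{2,0,1} = 3
G(6) = mex{3,1,0,0} = 2
G(7) = mex{2,2,1,1,0} = 3
G_B(7) = 3.
Pile C, S = {1, 4, 6, 8}:
G(0) = 0
G(1) = mex{0} = 1
G(2) = mex{1} = 0
G(3) = mex{0} = 1
G(4) = mex{1,0} = 2
G(5) = mex{2,1} = 0
G(6) = mex{0,0,0} = 1
G(7) = mex{1,1,1} = 0
G(8) = mex{0,2,0,0} = 1
G(9) = mex{1,0,1,1} = 2
G(10) = mex{2,1,2,0} = 3
G(11) = mex{3,0,0,1} = 2
G(12) = mex{2,1,1,2} = 0
G(13) = mex{0,2,0,0} = 1
G(14) = mex{1,3,1,1} = 0
G(15) = mex{0,2,2,0} = 1
G(16) = mex{1,0,3,1} = 2
G(17) = mex{2,1,2,2} = 0
G(18) = mex{0,0,0,3} = 1
G(19) = mex{1,1,1,2} = 0
G(20) = mex{0,2,0,0} = 1
G(21) = mex{1,0,1,1} = 2
G(22) = mex{2,1,2,0} = 3
G(23) = mex{3,0,0,1} = 2
G(24) = mex{2,1,1,2} = 0
G(25) = mex{0,2,0,0} = 1
G(26) = mex{1,3,1,1} = 0
G_C(26) = 0.
Combined Grundy value = 3 ⊕ 3 ⊕ 0 = 0.
A winning move leaves total XOR = 0, i.e. changes one component's Grundy value g to g ⊕ X where X is the current total.
Pile A: target g' = 3⊕0 = 3, but every legal move changes the Grundy value (mex property), so 0 moves.
Pile B: target g' = 3⊕0 = 3, but every legal move changes the Grundy value (mex property), so 0 moves.
Pile C: target g' = 0⊕0 = 0, but every legal move changes the Grundy value (mex property), so 0 moves.

0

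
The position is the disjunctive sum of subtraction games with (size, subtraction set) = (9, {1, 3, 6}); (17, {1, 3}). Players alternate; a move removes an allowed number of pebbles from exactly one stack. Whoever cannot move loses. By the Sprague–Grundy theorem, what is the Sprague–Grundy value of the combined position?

Stack A, S = {1, 3, 6}:
G(0) = 0
G(1) = mex{0} = 1
G(2) = mex{1} = 0
G(3) = mex{0,0} = 1
G(4) = mex{1,1} = 0
G(5) = mex{0,0} = 1
G(6) = mex{1,1,0} = 2
G(7) = mex{2,0,1} = 3
G(8) = mex{3,1,0} = 2
G(9) = mex{2,2,1} = 0
G_A(9) = 0.
Stack B, S = {1, 3}:
n :  0  1  2  3  4  5  6  7  8  9 10 11 12 13 14 15 16 17
G :  0  1  0  1  0  1  0  1  0  1  0  1  0  1  0  1  0  1
G_B(17) = 1.
Combined Grundy value = 0 ⊕ 1 = 1.

1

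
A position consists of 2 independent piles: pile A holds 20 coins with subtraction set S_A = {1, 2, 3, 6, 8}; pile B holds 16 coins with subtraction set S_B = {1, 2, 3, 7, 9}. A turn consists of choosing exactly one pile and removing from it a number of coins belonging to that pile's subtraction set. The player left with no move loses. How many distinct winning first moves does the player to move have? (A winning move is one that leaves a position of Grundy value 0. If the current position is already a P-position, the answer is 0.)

Pile A, S = {1, 2, 3, 6, 8}:
n :  0  1  2  3  4  5  6  7  8  9 10 11 12 13 14 15 16 17 18 19 20
G :  0  1  2  3  0  1  2  3  4  0  1  2  3  0  1  2  3  4  0  1  2
G_A(20) = 2.
Pile B, S = {1, 2, 3, 7, 9}:
n :  0  1  2  3  4  5  6  7  8  9 10 11 12 13 14 15 16
G :  0  1  2  3  0  1  2  3  0  1  2  3  0  1  2  3  0
G_B(16) = 0.
Combined Grundy value = 2 ⊕ 0 = 2.
A winning move leaves total XOR = 0, i.e. changes one component's Grundy value g to g ⊕ X where X is the current total.
Pile A: need g' = 2⊕2 = 0. Options: 20−1→G=1, 20−2→G=0, 20−3→G=4, 20−6→G=1, 20−8→G=3. Hits: 1.
Pile B: need g' = 0⊕2 = 2. Options: 16−1→G=3, 16−2→G=2, 16−3→G=1, 16−7→G=1, 16−9→G=3. Hits: 1.

2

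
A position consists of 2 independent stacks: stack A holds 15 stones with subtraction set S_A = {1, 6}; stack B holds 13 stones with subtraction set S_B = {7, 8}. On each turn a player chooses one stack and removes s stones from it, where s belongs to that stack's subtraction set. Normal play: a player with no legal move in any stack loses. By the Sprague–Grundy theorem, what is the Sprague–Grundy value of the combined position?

Stack A, S = {1, 6}:
G(0) = 0
G(1) = mex{0} = 1
G(2) = mex{1} = 0
G(3) = mex{0} = 1
G(4) = mex{1} = 0
G(5) = mex{0} = 1
G(6) = mex{1,0} = 2
G(7) = mex{2,1} = 0
G(8) = mex{0,0} = 1
G(9) = mex{1,1} = 0
G(10) = mex{0,0} = 1
G(11) = mex{1,1} = 0
G(12) = mex{0,2} = 1
G(13) = mex{1,0} = 2
G(14) = mex{2,1} = 0
G(15) = mex{0,0} = 1
G_A(15) = 1.
Stack B, S = {7, 8}:
G(0) = 0
G(1) = mex{} = 0
G(2) = mex{} = 0
G(3) = mex{} = 0
G(4) = mex{} = 0
G(5) = mex{} = 0
G(6) = mex{} = 0
G(7) = mex{0} = 1
G(8) = mex{0,0} = 1
G(9) = mex{0,0} = 1
G(10) = mex{0,0} = 1
G(11) = mex{0,0} = 1
G(12) = mex{0,0} = 1
G(13) = mex{0,0} = 1
G_B(13) = 1.
Combined Grundy value = 1 ⊕ 1 = 0.

0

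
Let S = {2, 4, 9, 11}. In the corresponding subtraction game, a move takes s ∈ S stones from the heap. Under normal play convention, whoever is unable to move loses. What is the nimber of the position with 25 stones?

G(0) = 0
G(1) = mex{} = 0
G(2) = mex{0} = 1
G(3) = mex{0} = 1
G(4) = mex{1,0} = 2
G(5) = mex{1,0} = 2
G(6) = mex{2,1} = 0
G(7) = mex{2,1} = 0
G(8) = mex{0,2} = 1
G(9) = mex{0,2,0} = 1
G(10) = mex{1,0,0} = 2
G(11) = mex{1,0,1,0} = 2
G(12) = mex{2,1,1,0} = 3
G(13) = mex{2,1,2,1} = 0
G(14) = mex{3,2,2,1} = 0
G(15) = mex{0,2,0,2} = 1
G(16) = mex{0,3,0,2} = 1
G(17) = mex{1,0,1,0} = 2
G(18) = mex{1,0,1,0} = 2
G(19) = mex{2,1,2,1} = 0
G(20) = mex{2,1,2,1} = 0
G(21) = mex{0,2,3,2} = 1
G(22) = mex{0,2,0,2} = 1
G(23) = mex{1,0,0,3} = 2
G(24) = mex{1,0,1,0} = 2
G(25) = mex{2,1,1,0} = 3

3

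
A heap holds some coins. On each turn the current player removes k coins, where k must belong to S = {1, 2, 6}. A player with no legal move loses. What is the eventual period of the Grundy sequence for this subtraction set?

7

G(0) = 0
G(1) = mex{0} = 1
G(2) = mex{1,0} = 2
G(3) = mex{2,1} = 0
G(4) = mex{0,2} = 1
G(5) = mex{1,0} = 2
G(6) = mex{2,1,0} = 3
G(7) = mex{3,2,1} = 0
G(8) = mex{0,3,2} = 1
G(9) = mex{1,0,0} = 2
G(10) = mex{2,1,1} = 0
G(11) = mex{0,2,2} = 1
G(12) = mex{1,0,3} = 2
G(13) = mex{2,1,0} = 3
G(14) = mex{3,2,1} = 0
G(15) = mex{0,3,2} = 1
G(n+7) = G(n) holds for n = 0,…,5 (a full window of length max(S) = 6), so the sequence is purely periodic with period 7.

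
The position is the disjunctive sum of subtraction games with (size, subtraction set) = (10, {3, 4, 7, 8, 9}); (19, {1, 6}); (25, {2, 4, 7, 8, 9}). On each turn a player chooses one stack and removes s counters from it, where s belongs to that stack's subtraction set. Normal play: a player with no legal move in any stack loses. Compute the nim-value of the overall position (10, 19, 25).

3

Stack A, S = {3, 4, 7, 8, 9}:
G(0) = 0
G(1) = mex{} = 0
G(2) = mex{} = 0
G(3) = mex{0} = 1
G(4) = mex{0,0} = 1
G(5) = mex{0,0} = 1
G(6) = mex{1,0} = 2
G(7) = mex{1,1,0} = 2
G(8) = mex{1,1,0,0} = 2
G(9) = mex{2,1,0,0,0} = 3
G(10) = mex{2,2,1,0,0} = 3
G_A(10) = 3.
Stack B, S = {1, 6}:
G(0) = 0
G(1) = mex{0} = 1
G(2) = mex{1} = 0
G(3) = mex{0} = 1
G(4) = mex{1} = 0
G(5) = mex{0} = 1
G(6) = mex{1,0} = 2
G(7) = mex{2,1} = 0
G(8) = mex{0,0} = 1
G(9) = mex{1,1} = 0
G(10) = mex{0,0} = 1
G(11) = mex{1,1} = 0
G(12) = mex{0,2} = 1
G(13) = mex{1,0} = 2
G(14) = mex{2,1} = 0
G(15) = mex{0,0} = 1
G(16) = mex{1,1} = 0
G(17) = mex{0,0} = 1
G(18) = mex{1,1} = 0
G(19) = mex{0,2} = 1
G_B(19) = 1.
Stack C, S = {2, 4, 7, 8, 9}:
G(0) = 0
G(1) = mex{} = 0
G(2) = mex{0} = 1
G(3) = mex{0} = 1
G(4) = mex{1,0} = 2
G(5) = mex{1,0} = 2
G(6) = mex{2,1} = 0
G(7) = mex{2,1,0} = 3
G(8) = mex{0,2,0,0} = 1
G(9) = mex{3,2,1,0,0} = 4
G(10) = mex{1,0,1,1,0} = 2
G(11) = mex{4,3,2,1,1} = 0
G(12) = mex{2,1,2,2,1} = 0
G(13) = mex{0,4,0,2,2} = 1
G(14) = mex{0,2,3,0,2} = 1
G(15) = mex{1,0,1,3,0} = 2
G(16) = mex{1,0,4,1,3} = 2
G(17) = mex{2,1,2,4,1} = 0
G(18) = mex{2,1,0,2,4} = 3
G(19) = mex{0,2,0,0,2} = 1
G(20) = mex{3,2,1,0,0} = 4
G(21) = mex{1,0,1,1,0} = 2
G(22) = mex{4,3,2,1,1} = 0
G(23) = mex{2,1,2,2,1} = 0
G(24) = mex{0,4,0,2,2} = 1
G(25) = mex{0,2,3,0,2} = 1
G_C(25) = 1.
Combined Grundy value = 3 ⊕ 1 ⊕ 1 = 3.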